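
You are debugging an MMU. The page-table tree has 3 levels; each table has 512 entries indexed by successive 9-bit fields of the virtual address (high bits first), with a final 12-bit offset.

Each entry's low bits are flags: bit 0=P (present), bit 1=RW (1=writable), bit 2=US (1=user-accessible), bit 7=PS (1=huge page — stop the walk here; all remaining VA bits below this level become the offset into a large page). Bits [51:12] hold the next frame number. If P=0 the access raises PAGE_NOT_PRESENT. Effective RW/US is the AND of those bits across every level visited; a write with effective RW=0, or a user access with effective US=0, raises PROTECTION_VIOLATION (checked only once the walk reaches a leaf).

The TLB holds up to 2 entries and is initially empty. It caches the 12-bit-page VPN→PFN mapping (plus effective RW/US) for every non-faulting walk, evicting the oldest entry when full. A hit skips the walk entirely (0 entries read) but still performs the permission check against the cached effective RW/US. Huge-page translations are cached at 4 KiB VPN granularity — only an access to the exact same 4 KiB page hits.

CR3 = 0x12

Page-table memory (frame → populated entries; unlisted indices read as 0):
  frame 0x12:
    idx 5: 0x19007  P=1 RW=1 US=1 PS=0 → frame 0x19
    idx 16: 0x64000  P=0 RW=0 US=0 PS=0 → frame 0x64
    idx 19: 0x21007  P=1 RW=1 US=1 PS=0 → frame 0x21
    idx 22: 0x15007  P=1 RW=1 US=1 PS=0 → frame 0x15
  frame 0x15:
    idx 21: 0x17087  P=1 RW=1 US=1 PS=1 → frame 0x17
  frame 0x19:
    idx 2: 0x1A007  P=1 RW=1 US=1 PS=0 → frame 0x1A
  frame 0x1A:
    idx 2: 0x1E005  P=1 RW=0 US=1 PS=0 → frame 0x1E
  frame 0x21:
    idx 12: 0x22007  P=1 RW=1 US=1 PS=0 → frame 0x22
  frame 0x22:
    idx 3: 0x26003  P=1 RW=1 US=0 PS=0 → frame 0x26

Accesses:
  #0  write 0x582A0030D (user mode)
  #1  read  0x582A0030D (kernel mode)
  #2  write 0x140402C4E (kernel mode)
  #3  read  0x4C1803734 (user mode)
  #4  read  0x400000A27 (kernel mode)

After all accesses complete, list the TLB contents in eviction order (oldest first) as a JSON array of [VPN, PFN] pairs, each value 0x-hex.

Per-access translation:
#0 VA=0x582A0030D (w,user):
  [0] read 0x12 idx=22: raw=0x15007 flags P=1 W=1 U=1 S=0
  [1] read 0x15 idx=21: raw=0x17087 flags P=1 W=1 U=1 S=1
  ⇒ phys 0x1730D (huge @L1)  [2 reads]
#1 VA=0x582A0030D (r,kernel):
  TLB hit vpn=0x582A00 → PA=0x1730D
#2 VA=0x140402C4E (w,kernel):
  [0] read 0x12 idx=5: raw=0x19007 flags P=1 W=1 U=1 S=0
  [1] read 0x19 idx=2: raw=0x1A007 flags P=1 W=1 U=1 S=0
  [2] read 0x1A idx=2: raw=0x1E005 flags P=1 W=0 U=1 S=0
  ✗ PROTECTION_VIOLATION  [3 reads]
#3 VA=0x4C1803734 (r,user):
  [0] read 0x12 idx=19: raw=0x21007 flags P=1 W=1 U=1 S=0
  [1] read 0x21 idx=12: raw=0x22007 flags P=1 W=1 U=1 S=0
  [2] read 0x22 idx=3: raw=0x26003 flags P=1 W=1 U=0 S=0
  ✗ PROTECTION_VIOLATION  [3 reads]
#4 VA=0x400000A27 (r,kernel):
  [0] read 0x12 idx=16: raw=0x64000 flags P=0 W=0 U=0 S=0
  ✗ PAGE_NOT_PRESENT  [1 reads]

TLB: [["0x582A00", "0x17"]]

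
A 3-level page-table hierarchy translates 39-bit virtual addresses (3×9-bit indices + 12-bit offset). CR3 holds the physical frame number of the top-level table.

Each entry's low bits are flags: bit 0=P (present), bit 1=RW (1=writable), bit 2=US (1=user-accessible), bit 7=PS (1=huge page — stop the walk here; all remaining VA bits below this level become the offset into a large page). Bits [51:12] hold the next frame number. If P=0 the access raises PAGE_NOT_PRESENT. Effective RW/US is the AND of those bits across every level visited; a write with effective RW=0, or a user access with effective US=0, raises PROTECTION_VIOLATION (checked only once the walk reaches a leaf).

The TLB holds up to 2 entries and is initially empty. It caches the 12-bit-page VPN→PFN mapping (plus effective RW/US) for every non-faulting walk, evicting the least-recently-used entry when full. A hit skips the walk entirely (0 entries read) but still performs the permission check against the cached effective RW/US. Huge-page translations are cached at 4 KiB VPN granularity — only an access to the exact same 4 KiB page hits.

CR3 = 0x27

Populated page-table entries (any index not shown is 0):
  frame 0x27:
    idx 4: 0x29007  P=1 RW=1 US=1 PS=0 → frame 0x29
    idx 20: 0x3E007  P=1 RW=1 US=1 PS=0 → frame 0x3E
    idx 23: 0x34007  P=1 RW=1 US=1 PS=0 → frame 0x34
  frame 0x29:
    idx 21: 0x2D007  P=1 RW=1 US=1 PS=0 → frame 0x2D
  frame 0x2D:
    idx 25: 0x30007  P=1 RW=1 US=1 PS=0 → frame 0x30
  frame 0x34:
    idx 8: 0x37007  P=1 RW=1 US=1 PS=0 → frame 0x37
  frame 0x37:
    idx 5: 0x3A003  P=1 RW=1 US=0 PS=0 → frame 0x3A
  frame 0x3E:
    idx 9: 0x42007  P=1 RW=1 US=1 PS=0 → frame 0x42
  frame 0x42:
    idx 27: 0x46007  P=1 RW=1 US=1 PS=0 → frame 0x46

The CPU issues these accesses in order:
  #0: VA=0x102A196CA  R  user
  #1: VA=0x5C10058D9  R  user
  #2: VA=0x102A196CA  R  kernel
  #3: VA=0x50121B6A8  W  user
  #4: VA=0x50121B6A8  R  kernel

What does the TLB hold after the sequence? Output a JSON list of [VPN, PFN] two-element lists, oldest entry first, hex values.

Trace:
#0 VA=0x102A196CA (r,user):
  L0: frame=0x27 idx=4 entry=0x29007 [P=1 RW=1 US=1 PS=0]
  L1: frame=0x29 idx=21 entry=0x2D007 [P=1 RW=1 US=1 PS=0]
  L2: frame=0x2D idx=25 entry=0x30007 [P=1 RW=1 US=1 PS=0]
  → PA=0x306CA  (3 entries read)
#1 VA=0x5C10058D9 (r,user):
  L0: frame=0x27 idx=23 entry=0x34007 [P=1 RW=1 US=1 PS=0]
  L1: frame=0x34 idx=8 entry=0x37007 [P=1 RW=1 US=1 PS=0]
  L2: frame=0x37 idx=5 entry=0x3A003 [P=1 RW=1 US=0 PS=0]
  ✗ PROTECTION_VIOLATION  [3 reads]
#2 VA=0x102A196CA (r,kernel):
  TLB hit vpn=0x102A19 → PA=0x306CA
#3 VA=0x50121B6A8 (w,user):
  L0: frame=0x27 idx=20 entry=0x3E007 [P=1 RW=1 US=1 PS=0]
  L1: frame=0x3E idx=9 entry=0x42007 [P=1 RW=1 US=1 PS=0]
  L2: frame=0x42 idx=27 entry=0x46007 [P=1 RW=1 US=1 PS=0]
  → PA=0x466A8  (3 entries read)
#4 VA=0x50121B6A8 (r,kernel):
  TLB hit vpn=0x50121B → PA=0x466A8

TLB: [["0x102A19", "0x30"], ["0x50121B", "0x46"]]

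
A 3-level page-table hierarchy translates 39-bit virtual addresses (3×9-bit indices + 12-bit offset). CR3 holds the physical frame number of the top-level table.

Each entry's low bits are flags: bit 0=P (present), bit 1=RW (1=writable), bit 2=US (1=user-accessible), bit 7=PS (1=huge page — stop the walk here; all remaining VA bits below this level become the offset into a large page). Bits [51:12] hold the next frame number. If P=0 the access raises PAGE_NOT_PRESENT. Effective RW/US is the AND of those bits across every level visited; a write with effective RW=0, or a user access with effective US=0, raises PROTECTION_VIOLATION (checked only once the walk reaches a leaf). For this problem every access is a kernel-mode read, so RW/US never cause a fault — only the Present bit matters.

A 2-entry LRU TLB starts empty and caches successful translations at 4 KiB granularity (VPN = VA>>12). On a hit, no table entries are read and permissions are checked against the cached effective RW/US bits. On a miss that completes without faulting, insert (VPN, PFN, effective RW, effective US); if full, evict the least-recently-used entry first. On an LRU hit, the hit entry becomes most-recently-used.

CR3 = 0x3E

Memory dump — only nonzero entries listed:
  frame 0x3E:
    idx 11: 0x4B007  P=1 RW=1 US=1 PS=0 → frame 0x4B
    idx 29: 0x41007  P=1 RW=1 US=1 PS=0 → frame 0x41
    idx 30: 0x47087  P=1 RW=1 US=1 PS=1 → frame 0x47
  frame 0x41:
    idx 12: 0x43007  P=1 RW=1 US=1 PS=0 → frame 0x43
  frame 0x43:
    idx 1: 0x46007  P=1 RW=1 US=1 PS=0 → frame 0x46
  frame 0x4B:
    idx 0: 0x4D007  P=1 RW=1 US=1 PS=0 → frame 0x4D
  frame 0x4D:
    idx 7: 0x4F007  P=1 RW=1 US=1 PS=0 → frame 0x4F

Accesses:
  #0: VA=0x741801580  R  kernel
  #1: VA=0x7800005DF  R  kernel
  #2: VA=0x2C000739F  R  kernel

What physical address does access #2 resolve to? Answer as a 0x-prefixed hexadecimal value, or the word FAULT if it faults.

Walk each access:
#0 VA=0x741801580 (r,kernel):
  [0] read 0x3E idx=29: raw=0x41007 flags P=1 W=1 U=1 S=0
  [1] read 0x41 idx=12: raw=0x43007 flags P=1 W=1 U=1 S=0
  [2] read 0x43 idx=1: raw=0x46007 flags P=1 W=1 U=1 S=0
  ✓ 0x46580  — 3 lookups
#1 VA=0x7800005DF (r,kernel):
  [0] read 0x3E idx=30: raw=0x47087 flags P=1 W=1 U=1 S=1
  ✓ 0x475DF (huge @L0)  — 1 lookups
#2 VA=0x2C000739F (r,kernel):
  [0] read 0x3E idx=11: raw=0x4B007 flags P=1 W=1 U=1 S=0
  [1] read 0x4B idx=0: raw=0x4D007 flags P=1 W=1 U=1 S=0
  [2] read 0x4D idx=7: raw=0x4F007 flags P=1 W=1 U=1 S=0
  ✓ 0x4F39F  — 3 lookups

Access #2 PA: 0x4F39F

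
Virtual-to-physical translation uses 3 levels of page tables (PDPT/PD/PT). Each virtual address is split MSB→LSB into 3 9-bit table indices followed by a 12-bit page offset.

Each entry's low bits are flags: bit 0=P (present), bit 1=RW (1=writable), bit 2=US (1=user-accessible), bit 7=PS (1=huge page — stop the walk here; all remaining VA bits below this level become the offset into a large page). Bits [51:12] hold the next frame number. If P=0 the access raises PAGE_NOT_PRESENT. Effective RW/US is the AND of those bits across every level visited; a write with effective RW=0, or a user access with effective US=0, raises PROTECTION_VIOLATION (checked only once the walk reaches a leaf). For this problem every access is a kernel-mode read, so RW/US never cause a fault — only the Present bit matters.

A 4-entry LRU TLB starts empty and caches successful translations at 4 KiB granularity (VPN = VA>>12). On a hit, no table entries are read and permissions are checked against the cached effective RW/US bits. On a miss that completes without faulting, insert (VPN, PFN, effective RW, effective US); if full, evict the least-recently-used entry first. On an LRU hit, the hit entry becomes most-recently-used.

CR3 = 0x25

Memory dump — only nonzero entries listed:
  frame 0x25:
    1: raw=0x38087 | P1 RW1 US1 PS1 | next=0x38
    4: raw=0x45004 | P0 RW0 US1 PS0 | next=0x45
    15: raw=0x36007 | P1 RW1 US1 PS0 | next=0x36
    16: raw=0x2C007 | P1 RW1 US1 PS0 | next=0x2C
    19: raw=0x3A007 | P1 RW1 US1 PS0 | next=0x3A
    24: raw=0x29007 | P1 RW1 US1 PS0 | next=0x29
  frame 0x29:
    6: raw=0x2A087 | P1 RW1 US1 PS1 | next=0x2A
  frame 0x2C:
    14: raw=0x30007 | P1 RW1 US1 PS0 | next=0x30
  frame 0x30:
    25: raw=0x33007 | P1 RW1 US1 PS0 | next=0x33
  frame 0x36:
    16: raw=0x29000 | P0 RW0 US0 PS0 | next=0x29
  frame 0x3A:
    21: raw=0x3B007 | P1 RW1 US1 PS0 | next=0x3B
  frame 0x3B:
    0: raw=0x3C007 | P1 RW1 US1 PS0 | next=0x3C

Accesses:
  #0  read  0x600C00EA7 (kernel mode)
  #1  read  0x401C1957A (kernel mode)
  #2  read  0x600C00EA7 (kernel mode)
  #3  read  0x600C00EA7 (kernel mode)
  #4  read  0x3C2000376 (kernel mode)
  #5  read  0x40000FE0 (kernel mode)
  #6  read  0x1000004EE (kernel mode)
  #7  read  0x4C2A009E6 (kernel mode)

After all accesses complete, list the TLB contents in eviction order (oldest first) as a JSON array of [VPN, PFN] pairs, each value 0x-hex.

Walk each access:
#0 VA=0x600C00EA7 (r,kernel):
  lvl0: tbl 0x25, slot 24 ⇒ 0x29007 (P1/RW1/US1/PS0)
  lvl1: tbl 0x29, slot 6 ⇒ 0x2A087 (P1/RW1/US1/PS1)
  ✓ 0x2AEA7 (huge @L1)  — 2 lookups
#1 VA=0x401C1957A (r,kernel):
  lvl0: tbl 0x25, slot 16 ⇒ 0x2C007 (P1/RW1/US1/PS0)
  lvl1: tbl 0x2C, slot 14 ⇒ 0x30007 (P1/RW1/US1/PS0)
  lvl2: tbl 0x30, slot 25 ⇒ 0x33007 (P1/RW1/US1/PS0)
  ✓ 0x3357A  — 3 lookups
#2 VA=0x600C00EA7 (r,kernel):
  TLB hit vpn=0x600C00 → PA=0x2AEA7
#3 VA=0x600C00EA7 (r,kernel):
  TLB hit vpn=0x600C00 → PA=0x2AEA7
#4 VA=0x3C2000376 (r,kernel):
  lvl0: tbl 0x25, slot 15 ⇒ 0x36007 (P1/RW1/US1/PS0)
  lvl1: tbl 0x36, slot 16 ⇒ 0x29000 (P0/RW0/US0/PS0)
  ⇒ fault: PAGE_NOT_PRESENT  — 2 lookups
#5 VA=0x40000FE0 (r,kernel):
  lvl0: tbl 0x25, slot 1 ⇒ 0x38087 (P1/RW1/US1/PS1)
  ✓ 0x38FE0 (huge @L0)  — 1 lookups
#6 VA=0x1000004EE (r,kernel):
  lvl0: tbl 0x25, slot 4 ⇒ 0x45004 (P0/RW0/US1/PS0)
  ⇒ fault: PAGE_NOT_PRESENT  — 1 lookups
#7 VA=0x4C2A009E6 (r,kernel):
  lvl0: tbl 0x25, slot 19 ⇒ 0x3A007 (P1/RW1/US1/PS0)
  lvl1: tbl 0x3A, slot 21 ⇒ 0x3B007 (P1/RW1/US1/PS0)
  lvl2: tbl 0x3B, slot 0 ⇒ 0x3C007 (P1/RW1/US1/PS0)
  ✓ 0x3C9E6  — 3 lookups

TLB: [["0x401C19", "0x33"], ["0x600C00", "0x2A"], ["0x40000", "0x38"], ["0x4C2A00", "0x3C"]]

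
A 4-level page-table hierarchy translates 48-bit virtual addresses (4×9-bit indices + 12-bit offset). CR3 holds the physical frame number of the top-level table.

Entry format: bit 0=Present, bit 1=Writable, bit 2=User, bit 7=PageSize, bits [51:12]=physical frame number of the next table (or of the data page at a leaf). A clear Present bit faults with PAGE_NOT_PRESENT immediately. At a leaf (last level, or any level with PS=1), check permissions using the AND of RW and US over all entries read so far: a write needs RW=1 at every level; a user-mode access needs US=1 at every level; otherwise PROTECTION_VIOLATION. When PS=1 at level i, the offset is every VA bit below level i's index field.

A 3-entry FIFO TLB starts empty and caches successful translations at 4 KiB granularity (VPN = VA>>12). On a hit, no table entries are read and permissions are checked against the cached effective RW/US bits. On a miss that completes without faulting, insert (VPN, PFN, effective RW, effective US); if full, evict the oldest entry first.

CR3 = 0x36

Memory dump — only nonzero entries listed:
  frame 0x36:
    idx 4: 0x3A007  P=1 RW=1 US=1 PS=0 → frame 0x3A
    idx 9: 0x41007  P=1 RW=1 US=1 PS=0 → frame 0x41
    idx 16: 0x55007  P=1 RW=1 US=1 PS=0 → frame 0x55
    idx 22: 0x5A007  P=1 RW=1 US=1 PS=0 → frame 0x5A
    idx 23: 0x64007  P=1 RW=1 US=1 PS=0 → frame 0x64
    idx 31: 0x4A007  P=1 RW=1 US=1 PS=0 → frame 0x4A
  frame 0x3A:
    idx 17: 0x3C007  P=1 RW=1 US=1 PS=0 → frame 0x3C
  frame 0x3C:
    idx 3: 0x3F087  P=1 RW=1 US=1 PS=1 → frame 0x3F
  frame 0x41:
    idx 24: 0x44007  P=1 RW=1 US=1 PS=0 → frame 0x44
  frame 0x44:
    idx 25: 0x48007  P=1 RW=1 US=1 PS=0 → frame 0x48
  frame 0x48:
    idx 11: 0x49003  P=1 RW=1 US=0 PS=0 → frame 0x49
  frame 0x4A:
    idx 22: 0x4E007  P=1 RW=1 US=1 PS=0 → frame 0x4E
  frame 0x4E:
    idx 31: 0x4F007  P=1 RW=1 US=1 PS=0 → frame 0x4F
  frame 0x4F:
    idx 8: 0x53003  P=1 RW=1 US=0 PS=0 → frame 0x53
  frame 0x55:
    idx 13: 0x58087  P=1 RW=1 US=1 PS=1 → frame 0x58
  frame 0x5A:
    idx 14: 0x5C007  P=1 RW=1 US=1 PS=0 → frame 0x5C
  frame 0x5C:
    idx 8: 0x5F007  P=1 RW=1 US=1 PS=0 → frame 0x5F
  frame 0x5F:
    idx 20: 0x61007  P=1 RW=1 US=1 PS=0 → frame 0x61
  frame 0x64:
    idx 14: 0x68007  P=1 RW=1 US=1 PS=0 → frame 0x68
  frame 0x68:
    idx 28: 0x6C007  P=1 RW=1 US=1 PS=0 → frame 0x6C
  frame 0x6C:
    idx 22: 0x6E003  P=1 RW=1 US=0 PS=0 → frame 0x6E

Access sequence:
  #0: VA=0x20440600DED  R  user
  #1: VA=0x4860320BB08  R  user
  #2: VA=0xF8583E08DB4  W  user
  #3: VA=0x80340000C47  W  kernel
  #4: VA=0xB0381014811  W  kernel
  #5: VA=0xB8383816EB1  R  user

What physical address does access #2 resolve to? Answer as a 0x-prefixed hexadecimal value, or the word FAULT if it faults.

Walk each access:
#0 VA=0x20440600DED (r,user):
  [0] read 0x36 idx=4: raw=0x3A007 flags P=1 W=1 U=1 S=0
  [1] read 0x3A idx=17: raw=0x3C007 flags P=1 W=1 U=1 S=0
  [2] read 0x3C idx=3: raw=0x3F087 flags P=1 W=1 U=1 S=1
  ✓ 0x3FDED (huge @L2)  — 3 lookups
#1 VA=0x4860320BB08 (r,user):
  [0] read 0x36 idx=9: raw=0x41007 flags P=1 W=1 U=1 S=0
  [1] read 0x41 idx=24: raw=0x44007 flags P=1 W=1 U=1 S=0
  [2] read 0x44 idx=25: raw=0x48007 flags P=1 W=1 U=1 S=0
  [3] read 0x48 idx=11: raw=0x49003 flags P=1 W=1 U=0 S=0
  → PROTECTION_VIOLATION  (4 entries read)
#2 VA=0xF8583E08DB4 (w,user):
  [0] read 0x36 idx=31: raw=0x4A007 flags P=1 W=1 U=1 S=0
  [1] read 0x4A idx=22: raw=0x4E007 flags P=1 W=1 U=1 S=0
  [2] read 0x4E idx=31: raw=0x4F007 flags P=1 W=1 U=1 S=0
  [3] read 0x4F idx=8: raw=0x53003 flags P=1 W=1 U=0 S=0
  → PROTECTION_VIOLATION  (4 entries read)
#3 VA=0x80340000C47 (w,kernel):
  [0] read 0x36 idx=16: raw=0x55007 flags P=1 W=1 U=1 S=0
  [1] read 0x55 idx=13: raw=0x58087 flags P=1 W=1 U=1 S=1
  ✓ 0x58C47 (huge @L1)  — 2 lookups
#4 VA=0xB0381014811 (w,kernel):
  [0] read 0x36 idx=22: raw=0x5A007 flags P=1 W=1 U=1 S=0
  [1] read 0x5A idx=14: raw=0x5C007 flags P=1 W=1 U=1 S=0
  [2] read 0x5C idx=8: raw=0x5F007 flags P=1 W=1 U=1 S=0
  [3] read 0x5F idx=20: raw=0x61007 flags P=1 W=1 U=1 S=0
  ✓ 0x61811  — 4 lookups
#5 VA=0xB8383816EB1 (r,user):
  [0] read 0x36 idx=23: raw=0x64007 flags P=1 W=1 U=1 S=0
  [1] read 0x64 idx=14: raw=0x68007 flags P=1 W=1 U=1 S=0
  [2] read 0x68 idx=28: raw=0x6C007 flags P=1 W=1 U=1 S=0
  [3] read 0x6C idx=22: raw=0x6E003 flags P=1 W=1 U=0 S=0
  → PROTECTION_VIOLATION  (4 entries read)

Access #2 PA: FAULT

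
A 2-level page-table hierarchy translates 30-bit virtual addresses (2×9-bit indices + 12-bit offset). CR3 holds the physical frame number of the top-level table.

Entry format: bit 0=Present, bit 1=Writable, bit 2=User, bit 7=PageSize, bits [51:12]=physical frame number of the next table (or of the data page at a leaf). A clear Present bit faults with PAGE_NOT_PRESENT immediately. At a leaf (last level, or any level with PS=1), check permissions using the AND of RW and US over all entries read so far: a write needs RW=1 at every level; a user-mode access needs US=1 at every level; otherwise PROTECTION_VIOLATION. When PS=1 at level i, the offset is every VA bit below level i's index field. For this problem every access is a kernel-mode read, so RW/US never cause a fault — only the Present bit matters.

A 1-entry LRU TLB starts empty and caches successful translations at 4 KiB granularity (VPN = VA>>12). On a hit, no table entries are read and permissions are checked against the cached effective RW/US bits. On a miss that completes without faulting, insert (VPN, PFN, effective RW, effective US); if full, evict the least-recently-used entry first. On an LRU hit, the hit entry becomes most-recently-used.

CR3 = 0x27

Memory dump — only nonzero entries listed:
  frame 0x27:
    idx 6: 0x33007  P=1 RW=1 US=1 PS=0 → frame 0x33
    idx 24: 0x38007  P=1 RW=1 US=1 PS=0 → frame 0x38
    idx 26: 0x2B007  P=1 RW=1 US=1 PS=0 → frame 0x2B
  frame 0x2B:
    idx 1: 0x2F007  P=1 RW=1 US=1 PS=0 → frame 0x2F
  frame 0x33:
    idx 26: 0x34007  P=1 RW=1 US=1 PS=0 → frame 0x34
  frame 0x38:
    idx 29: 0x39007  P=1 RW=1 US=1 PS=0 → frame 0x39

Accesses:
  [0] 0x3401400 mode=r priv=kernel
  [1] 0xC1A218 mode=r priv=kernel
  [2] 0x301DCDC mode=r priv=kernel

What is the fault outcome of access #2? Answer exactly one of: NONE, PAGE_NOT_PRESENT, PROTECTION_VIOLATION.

Trace:
#0 VA=0x3401400 (r,kernel):
  [0] read 0x27 idx=26: raw=0x2B007 flags P=1 W=1 U=1 S=0
  [1] read 0x2B idx=1: raw=0x2F007 flags P=1 W=1 U=1 S=0
  ⇒ phys 0x2F400  [2 reads]
#1 VA=0xC1A218 (r,kernel):
  [0] read 0x27 idx=6: raw=0x33007 flags P=1 W=1 U=1 S=0
  [1] read 0x33 idx=26: raw=0x34007 flags P=1 W=1 U=1 S=0
  ⇒ phys 0x34218  [2 reads]
#2 VA=0x301DCDC (r,kernel):
  [0] read 0x27 idx=24: raw=0x38007 flags P=1 W=1 U=1 S=0
  [1] read 0x38 idx=29: raw=0x39007 flags P=1 W=1 U=1 S=0
  ⇒ phys 0x39CDC  [2 reads]

Access #2 fault: NONE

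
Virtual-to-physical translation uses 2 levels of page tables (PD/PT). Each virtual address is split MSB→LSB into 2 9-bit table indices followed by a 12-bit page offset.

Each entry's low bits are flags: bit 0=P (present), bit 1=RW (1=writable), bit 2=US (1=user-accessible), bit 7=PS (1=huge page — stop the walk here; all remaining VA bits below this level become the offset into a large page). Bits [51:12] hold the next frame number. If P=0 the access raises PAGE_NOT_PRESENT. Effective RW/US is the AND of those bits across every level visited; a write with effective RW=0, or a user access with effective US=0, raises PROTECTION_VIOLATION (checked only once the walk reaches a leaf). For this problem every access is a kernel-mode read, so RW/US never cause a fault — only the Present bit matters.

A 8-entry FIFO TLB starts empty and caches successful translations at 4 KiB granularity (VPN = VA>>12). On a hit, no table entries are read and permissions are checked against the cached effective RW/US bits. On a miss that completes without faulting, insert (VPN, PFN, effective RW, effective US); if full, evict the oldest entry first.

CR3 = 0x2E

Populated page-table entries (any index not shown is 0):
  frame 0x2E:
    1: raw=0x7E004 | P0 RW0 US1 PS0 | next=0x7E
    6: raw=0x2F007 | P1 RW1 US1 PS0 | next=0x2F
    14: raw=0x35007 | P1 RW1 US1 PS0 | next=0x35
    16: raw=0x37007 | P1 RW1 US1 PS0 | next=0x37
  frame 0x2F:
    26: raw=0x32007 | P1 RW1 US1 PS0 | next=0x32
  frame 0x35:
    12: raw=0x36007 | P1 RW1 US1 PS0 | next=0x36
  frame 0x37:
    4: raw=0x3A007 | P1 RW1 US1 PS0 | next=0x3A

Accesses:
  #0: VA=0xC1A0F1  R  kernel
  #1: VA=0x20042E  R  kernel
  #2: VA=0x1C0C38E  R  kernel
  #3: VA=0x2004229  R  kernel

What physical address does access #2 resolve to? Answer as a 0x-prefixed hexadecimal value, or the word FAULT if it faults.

Per-access translation:
#0 VA=0xC1A0F1 (r,kernel):
  lvl0: tbl 0x2E, slot 6 ⇒ 0x2F007 (P1/RW1/US1/PS0)
  lvl1: tbl 0x2F, slot 26 ⇒ 0x32007 (P1/RW1/US1/PS0)
  → PA=0x320F1  (2 entries read)
#1 VA=0x20042E (r,kernel):
  lvl0: tbl 0x2E, slot 1 ⇒ 0x7E004 (P0/RW0/US1/PS0)
  → PAGE_NOT_PRESENT  (1 entries read)
#2 VA=0x1C0C38E (r,kernel):
  lvl0: tbl 0x2E, slot 14 ⇒ 0x35007 (P1/RW1/US1/PS0)
  lvl1: tbl 0x35, slot 12 ⇒ 0x36007 (P1/RW1/US1/PS0)
  → PA=0x3638E  (2 entries read)
#3 VA=0x2004229 (r,kernel):
  lvl0: tbl 0x2E, slot 16 ⇒ 0x37007 (P1/RW1/US1/PS0)
  lvl1: tbl 0x37, slot 4 ⇒ 0x3A007 (P1/RW1/US1/PS0)
  → PA=0x3A229  (2 entries read)

Access #2 PA: 0x3638E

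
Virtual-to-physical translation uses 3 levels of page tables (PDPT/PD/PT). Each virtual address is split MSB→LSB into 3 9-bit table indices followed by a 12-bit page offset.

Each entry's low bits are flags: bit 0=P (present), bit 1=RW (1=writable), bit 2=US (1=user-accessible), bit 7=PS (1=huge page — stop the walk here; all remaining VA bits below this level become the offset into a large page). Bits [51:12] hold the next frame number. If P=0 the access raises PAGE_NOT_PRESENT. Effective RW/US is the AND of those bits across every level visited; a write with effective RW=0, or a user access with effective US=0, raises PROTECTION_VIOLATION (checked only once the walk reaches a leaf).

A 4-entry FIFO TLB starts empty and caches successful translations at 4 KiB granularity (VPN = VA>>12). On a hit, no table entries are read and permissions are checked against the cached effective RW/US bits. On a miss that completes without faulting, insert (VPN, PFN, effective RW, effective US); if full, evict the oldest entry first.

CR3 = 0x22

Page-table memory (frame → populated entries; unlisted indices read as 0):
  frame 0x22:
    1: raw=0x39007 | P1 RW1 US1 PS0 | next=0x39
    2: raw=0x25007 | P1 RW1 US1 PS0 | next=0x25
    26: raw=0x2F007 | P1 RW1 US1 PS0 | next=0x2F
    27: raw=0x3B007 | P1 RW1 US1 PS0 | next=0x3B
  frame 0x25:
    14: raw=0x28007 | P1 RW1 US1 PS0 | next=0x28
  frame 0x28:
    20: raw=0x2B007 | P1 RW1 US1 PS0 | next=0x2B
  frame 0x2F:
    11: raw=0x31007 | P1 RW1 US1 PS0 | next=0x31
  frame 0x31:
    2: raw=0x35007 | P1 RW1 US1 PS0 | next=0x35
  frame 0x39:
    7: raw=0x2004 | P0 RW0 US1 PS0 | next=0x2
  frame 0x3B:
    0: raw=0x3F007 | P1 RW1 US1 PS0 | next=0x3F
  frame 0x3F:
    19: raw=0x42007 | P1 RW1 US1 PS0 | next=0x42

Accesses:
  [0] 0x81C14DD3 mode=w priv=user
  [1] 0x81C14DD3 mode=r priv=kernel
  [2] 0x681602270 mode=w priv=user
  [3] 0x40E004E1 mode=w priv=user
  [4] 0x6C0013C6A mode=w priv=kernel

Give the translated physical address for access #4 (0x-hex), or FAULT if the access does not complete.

Trace:
#0 VA=0x81C14DD3 (w,user):
  L0: frame=0x22 idx=2 entry=0x25007 [P=1 RW=1 US=1 PS=0]
  L1: frame=0x25 idx=14 entry=0x28007 [P=1 RW=1 US=1 PS=0]
  L2: frame=0x28 idx=20 entry=0x2B007 [P=1 RW=1 US=1 PS=0]
  → PA=0x2BDD3  (3 entries read)
#1 VA=0x81C14DD3 (r,kernel):
  TLB hit vpn=0x81C14 → PA=0x2BDD3
#2 VA=0x681602270 (w,user):
  L0: frame=0x22 idx=26 entry=0x2F007 [P=1 RW=1 US=1 PS=0]
  L1: frame=0x2F idx=11 entry=0x31007 [P=1 RW=1 US=1 PS=0]
  L2: frame=0x31 idx=2 entry=0x35007 [P=1 RW=1 US=1 PS=0]
  → PA=0x35270  (3 entries read)
#3 VA=0x40E004E1 (w,user):
  L0: frame=0x22 idx=1 entry=0x39007 [P=1 RW=1 US=1 PS=0]
  L1: frame=0x39 idx=7 entry=0x2004 [P=0 RW=0 US=1 PS=0]
  → PAGE_NOT_PRESENT  (2 entries read)
#4 VA=0x6C0013C6A (w,kernel):
  L0: frame=0x22 idx=27 entry=0x3B007 [P=1 RW=1 US=1 PS=0]
  L1: frame=0x3B idx=0 entry=0x3F007 [P=1 RW=1 US=1 PS=0]
  L2: frame=0x3F idx=19 entry=0x42007 [P=1 RW=1 US=1 PS=0]
  → PA=0x42C6A  (3 entries read)

Access #4 PA: 0x42C6A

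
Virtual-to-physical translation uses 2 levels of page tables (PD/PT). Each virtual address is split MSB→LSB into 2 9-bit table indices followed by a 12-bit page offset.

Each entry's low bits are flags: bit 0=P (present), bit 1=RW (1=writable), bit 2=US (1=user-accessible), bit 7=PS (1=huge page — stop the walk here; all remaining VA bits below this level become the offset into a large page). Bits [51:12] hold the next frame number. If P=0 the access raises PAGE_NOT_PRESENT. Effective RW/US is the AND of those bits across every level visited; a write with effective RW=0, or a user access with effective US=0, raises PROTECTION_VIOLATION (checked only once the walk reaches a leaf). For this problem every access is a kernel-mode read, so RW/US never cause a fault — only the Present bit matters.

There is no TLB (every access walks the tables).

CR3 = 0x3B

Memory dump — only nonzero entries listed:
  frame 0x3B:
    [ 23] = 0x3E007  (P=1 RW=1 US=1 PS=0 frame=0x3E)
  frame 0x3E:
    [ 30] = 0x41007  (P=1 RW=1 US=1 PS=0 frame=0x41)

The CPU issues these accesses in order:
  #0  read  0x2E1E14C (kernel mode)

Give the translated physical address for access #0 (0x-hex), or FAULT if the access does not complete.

Per-access translation:
#0 VA=0x2E1E14C (r,kernel):
  [0] read 0x3B idx=23: raw=0x3E007 flags P=1 W=1 U=1 S=0
  [1] read 0x3E idx=30: raw=0x41007 flags P=1 W=1 U=1 S=0
  ⇒ phys 0x4114C  [2 reads]

Access #0 PA: 0x4114C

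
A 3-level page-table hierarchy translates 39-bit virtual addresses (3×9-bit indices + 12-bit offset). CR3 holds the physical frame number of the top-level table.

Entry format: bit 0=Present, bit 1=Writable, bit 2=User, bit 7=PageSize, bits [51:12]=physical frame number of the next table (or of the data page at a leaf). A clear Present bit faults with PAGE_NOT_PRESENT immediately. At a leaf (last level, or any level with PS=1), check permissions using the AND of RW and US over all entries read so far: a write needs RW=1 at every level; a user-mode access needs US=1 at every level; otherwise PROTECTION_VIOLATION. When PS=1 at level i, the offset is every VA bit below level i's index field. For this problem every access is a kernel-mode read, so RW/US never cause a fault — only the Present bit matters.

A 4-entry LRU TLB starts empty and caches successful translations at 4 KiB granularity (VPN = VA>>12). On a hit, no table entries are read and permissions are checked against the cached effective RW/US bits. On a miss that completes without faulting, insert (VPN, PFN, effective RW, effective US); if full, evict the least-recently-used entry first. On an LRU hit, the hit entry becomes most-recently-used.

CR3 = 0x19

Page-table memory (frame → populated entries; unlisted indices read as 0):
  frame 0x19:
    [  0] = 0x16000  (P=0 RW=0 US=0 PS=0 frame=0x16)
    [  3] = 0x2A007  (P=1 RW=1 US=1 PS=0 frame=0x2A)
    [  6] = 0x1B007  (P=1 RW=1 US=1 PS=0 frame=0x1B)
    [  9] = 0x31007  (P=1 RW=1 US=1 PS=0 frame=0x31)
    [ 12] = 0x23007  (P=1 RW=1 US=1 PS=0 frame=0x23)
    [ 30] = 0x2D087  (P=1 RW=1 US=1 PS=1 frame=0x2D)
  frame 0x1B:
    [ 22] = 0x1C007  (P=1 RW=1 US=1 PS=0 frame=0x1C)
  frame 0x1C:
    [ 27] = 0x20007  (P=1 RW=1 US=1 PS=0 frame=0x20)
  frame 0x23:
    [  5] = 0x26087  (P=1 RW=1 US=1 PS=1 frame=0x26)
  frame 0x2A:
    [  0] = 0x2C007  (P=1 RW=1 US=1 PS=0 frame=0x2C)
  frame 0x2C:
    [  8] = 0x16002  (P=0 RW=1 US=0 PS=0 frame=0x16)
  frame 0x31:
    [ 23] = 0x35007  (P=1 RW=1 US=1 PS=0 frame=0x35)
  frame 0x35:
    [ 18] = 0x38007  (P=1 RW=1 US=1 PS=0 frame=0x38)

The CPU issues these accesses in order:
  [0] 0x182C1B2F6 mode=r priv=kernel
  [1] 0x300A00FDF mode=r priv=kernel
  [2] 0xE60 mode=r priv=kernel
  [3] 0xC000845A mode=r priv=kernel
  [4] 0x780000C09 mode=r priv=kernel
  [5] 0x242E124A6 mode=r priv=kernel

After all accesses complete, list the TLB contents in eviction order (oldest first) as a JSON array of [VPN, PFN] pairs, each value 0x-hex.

Per-access translation:
#0 VA=0x182C1B2F6 (r,kernel):
  L0: frame=0x19 idx=6 entry=0x1B007 [P=1 RW=1 US=1 PS=0]
  L1: frame=0x1B idx=22 entry=0x1C007 [P=1 RW=1 US=1 PS=0]
  L2: frame=0x1C idx=27 entry=0x20007 [P=1 RW=1 US=1 PS=0]
  → PA=0x202F6  (3 entries read)
#1 VA=0x300A00FDF (r,kernel):
  L0: frame=0x19 idx=12 entry=0x23007 [P=1 RW=1 US=1 PS=0]
  L1: frame=0x23 idx=5 entry=0x26087 [P=1 RW=1 US=1 PS=1]
  → PA=0x26FDF (huge @L1)  (2 entries read)
#2 VA=0xE60 (r,kernel):
  L0: frame=0x19 idx=0 entry=0x16000 [P=0 RW=0 US=0 PS=0]
  ⇒ fault: PAGE_NOT_PRESENT  — 1 lookups
#3 VA=0xC000845A (r,kernel):
  L0: frame=0x19 idx=3 entry=0x2A007 [P=1 RW=1 US=1 PS=0]
  L1: frame=0x2A idx=0 entry=0x2C007 [P=1 RW=1 US=1 PS=0]
  L2: frame=0x2C idx=8 entry=0x16002 [P=0 RW=1 US=0 PS=0]
  ⇒ fault: PAGE_NOT_PRESENT  — 3 lookups
#4 VA=0x780000C09 (r,kernel):
  L0: frame=0x19 idx=30 entry=0x2D087 [P=1 RW=1 US=1 PS=1]
  → PA=0x2DC09 (huge @L0)  (1 entries read)
#5 VA=0x242E124A6 (r,kernel):
  L0: frame=0x19 idx=9 entry=0x31007 [P=1 RW=1 US=1 PS=0]
  L1: frame=0x31 idx=23 entry=0x35007 [P=1 RW=1 US=1 PS=0]
  L2: frame=0x35 idx=18 entry=0x38007 [P=1 RW=1 US=1 PS=0]
  → PA=0x384A6  (3 entries read)

TLB: [["0x182C1B", "0x20"], ["0x300A00", "0x26"], ["0x780000", "0x2D"], ["0x242E12", "0x38"]]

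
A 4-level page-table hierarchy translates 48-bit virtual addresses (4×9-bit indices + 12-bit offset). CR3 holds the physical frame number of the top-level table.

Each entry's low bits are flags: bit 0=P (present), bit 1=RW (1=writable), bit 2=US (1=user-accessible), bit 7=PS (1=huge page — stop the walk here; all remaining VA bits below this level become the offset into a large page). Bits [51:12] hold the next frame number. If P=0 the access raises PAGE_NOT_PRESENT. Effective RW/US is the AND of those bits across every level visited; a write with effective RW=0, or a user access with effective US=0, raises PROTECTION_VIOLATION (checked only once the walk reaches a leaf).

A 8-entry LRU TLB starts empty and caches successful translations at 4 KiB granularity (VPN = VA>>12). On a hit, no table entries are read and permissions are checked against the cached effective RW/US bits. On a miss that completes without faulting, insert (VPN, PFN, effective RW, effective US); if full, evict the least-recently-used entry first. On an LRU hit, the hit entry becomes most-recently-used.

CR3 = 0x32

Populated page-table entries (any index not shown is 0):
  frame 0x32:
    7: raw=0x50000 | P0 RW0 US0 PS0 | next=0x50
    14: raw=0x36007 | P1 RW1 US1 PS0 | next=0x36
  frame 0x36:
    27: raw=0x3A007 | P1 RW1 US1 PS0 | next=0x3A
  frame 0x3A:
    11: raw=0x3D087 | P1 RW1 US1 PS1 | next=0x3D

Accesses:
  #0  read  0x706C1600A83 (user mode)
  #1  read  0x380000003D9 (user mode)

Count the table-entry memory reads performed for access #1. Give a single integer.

Per-access translation:
#0 VA=0x706C1600A83 (r,user):
  L0 @0x32[14] → 0x36007  P=1,RW=1,US=1,PS=0
  L1 @0x36[27] → 0x3A007  P=1,RW=1,US=1,PS=0
  L2 @0x3A[11] → 0x3D087  P=1,RW=1,US=1,PS=1
  ⇒ phys 0x3DA83 (huge @L2)  [3 reads]
#1 VA=0x380000003D9 (r,user):
  L0 @0x32[7] → 0x50000  P=0,RW=0,US=0,PS=0
  ✗ PAGE_NOT_PRESENT  [1 reads]

Entries read for #1: 1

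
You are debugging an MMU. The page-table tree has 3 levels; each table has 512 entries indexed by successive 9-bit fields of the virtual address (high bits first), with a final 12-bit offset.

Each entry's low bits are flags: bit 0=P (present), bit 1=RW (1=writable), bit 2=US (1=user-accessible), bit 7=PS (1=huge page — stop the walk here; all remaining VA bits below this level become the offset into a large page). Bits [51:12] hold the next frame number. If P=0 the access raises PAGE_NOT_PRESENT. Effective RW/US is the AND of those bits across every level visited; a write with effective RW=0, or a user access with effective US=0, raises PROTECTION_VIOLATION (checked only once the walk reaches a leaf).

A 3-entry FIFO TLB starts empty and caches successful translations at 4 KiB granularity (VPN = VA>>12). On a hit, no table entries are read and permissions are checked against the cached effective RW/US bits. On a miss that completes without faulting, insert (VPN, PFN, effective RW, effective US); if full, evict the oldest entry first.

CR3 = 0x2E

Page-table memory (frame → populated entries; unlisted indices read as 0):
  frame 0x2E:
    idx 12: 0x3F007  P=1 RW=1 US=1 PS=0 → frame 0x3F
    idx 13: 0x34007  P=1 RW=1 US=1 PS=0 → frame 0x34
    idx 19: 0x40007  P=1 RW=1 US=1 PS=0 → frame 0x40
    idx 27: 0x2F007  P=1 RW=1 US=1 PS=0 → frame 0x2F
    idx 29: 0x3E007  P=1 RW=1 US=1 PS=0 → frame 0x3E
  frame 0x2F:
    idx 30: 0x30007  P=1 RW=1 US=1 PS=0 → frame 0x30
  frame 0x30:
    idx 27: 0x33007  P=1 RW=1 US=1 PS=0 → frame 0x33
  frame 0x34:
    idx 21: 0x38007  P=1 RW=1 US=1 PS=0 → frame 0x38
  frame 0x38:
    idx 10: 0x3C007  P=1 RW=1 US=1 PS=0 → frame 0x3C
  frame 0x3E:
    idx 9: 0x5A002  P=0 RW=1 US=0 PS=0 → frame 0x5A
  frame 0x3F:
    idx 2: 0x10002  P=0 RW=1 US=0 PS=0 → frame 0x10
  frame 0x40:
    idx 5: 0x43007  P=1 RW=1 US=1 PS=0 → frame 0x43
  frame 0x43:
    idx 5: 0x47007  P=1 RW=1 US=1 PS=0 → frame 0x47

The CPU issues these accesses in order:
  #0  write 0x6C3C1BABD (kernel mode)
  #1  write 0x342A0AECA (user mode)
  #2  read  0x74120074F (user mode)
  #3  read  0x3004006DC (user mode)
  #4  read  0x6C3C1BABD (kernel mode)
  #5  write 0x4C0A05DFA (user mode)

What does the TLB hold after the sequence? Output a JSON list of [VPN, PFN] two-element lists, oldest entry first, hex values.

Per-access translation:
#0 VA=0x6C3C1BABD (w,kernel):
  [0] read 0x2E idx=27: raw=0x2F007 flags P=1 W=1 U=1 S=0
  [1] read 0x2F idx=30: raw=0x30007 flags P=1 W=1 U=1 S=0
  [2] read 0x30 idx=27: raw=0x33007 flags P=1 W=1 U=1 S=0
  ⇒ phys 0x33ABD  [3 reads]
#1 VA=0x342A0AECA (w,user):
  [0] read 0x2E idx=13: raw=0x34007 flags P=1 W=1 U=1 S=0
  [1] read 0x34 idx=21: raw=0x38007 flags P=1 W=1 U=1 S=0
  [2] read 0x38 idx=10: raw=0x3C007 flags P=1 W=1 U=1 S=0
  ⇒ phys 0x3CECA  [3 reads]
#2 VA=0x74120074F (r,user):
  [0] read 0x2E idx=29: raw=0x3E007 flags P=1 W=1 U=1 S=0
  [1] read 0x3E idx=9: raw=0x5A002 flags P=0 W=1 U=0 S=0
  → PAGE_NOT_PRESENT  (2 entries read)
#3 VA=0x3004006DC (r,user):
  [0] read 0x2E idx=12: raw=0x3F007 flags P=1 W=1 U=1 S=0
  [1] read 0x3F idx=2: raw=0x10002 flags P=0 W=1 U=0 S=0
  → PAGE_NOT_PRESENT  (2 entries read)
#4 VA=0x6C3C1BABD (r,kernel):
  TLB hit vpn=0x6C3C1B → PA=0x33ABD
#5 VA=0x4C0A05DFA (w,user):
  [0] read 0x2E idx=19: raw=0x40007 flags P=1 W=1 U=1 S=0
  [1] read 0x40 idx=5: raw=0x43007 flags P=1 W=1 U=1 S=0
  [2] read 0x43 idx=5: raw=0x47007 flags P=1 W=1 U=1 S=0
  ⇒ phys 0x47DFA  [3 reads]

TLB: [["0x6C3C1B", "0x33"], ["0x342A0A", "0x3C"], ["0x4C0A05", "0x47"]]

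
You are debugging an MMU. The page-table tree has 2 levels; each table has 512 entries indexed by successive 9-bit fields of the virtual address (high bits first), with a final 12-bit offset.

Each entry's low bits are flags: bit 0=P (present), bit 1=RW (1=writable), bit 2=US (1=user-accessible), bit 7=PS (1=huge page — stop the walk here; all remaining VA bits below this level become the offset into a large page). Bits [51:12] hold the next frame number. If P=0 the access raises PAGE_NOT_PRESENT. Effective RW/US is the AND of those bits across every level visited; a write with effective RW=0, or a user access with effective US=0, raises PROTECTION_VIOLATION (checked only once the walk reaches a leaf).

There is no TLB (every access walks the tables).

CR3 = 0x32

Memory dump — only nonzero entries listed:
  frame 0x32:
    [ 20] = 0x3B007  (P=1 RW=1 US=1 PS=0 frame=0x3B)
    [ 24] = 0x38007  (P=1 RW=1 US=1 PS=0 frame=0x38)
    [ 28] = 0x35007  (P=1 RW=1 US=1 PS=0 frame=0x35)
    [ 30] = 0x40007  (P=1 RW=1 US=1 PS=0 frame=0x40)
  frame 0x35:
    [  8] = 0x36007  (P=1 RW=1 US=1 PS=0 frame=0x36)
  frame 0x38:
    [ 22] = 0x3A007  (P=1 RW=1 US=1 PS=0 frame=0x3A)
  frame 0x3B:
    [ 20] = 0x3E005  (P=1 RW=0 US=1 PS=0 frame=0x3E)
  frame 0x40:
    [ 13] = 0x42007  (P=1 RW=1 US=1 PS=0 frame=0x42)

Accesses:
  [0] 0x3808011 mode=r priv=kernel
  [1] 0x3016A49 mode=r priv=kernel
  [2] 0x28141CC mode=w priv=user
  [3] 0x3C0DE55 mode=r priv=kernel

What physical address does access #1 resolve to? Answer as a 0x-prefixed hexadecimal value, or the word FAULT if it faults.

Trace:
#0 VA=0x3808011 (r,kernel):
  [0] read 0x32 idx=28: raw=0x35007 flags P=1 W=1 U=1 S=0
  [1] read 0x35 idx=8: raw=0x36007 flags P=1 W=1 U=1 S=0
  ✓ 0x36011  — 2 lookups
#1 VA=0x3016A49 (r,kernel):
  [0] read 0x32 idx=24: raw=0x38007 flags P=1 W=1 U=1 S=0
  [1] read 0x38 idx=22: raw=0x3A007 flags P=1 W=1 U=1 S=0
  ✓ 0x3AA49  — 2 lookups
#2 VA=0x28141CC (w,user):
  [0] read 0x32 idx=20: raw=0x3B007 flags P=1 W=1 U=1 S=0
  [1] read 0x3B idx=20: raw=0x3E005 flags P=1 W=0 U=1 S=0
  ⇒ fault: PROTECTION_VIOLATION  — 2 lookups
#3 VA=0x3C0DE55 (r,kernel):
  [0] read 0x32 idx=30: raw=0x40007 flags P=1 W=1 U=1 S=0
  [1] read 0x40 idx=13: raw=0x42007 flags P=1 W=1 U=1 S=0
  ✓ 0x42E55  — 2 lookups

Access #1 PA: 0x3AA49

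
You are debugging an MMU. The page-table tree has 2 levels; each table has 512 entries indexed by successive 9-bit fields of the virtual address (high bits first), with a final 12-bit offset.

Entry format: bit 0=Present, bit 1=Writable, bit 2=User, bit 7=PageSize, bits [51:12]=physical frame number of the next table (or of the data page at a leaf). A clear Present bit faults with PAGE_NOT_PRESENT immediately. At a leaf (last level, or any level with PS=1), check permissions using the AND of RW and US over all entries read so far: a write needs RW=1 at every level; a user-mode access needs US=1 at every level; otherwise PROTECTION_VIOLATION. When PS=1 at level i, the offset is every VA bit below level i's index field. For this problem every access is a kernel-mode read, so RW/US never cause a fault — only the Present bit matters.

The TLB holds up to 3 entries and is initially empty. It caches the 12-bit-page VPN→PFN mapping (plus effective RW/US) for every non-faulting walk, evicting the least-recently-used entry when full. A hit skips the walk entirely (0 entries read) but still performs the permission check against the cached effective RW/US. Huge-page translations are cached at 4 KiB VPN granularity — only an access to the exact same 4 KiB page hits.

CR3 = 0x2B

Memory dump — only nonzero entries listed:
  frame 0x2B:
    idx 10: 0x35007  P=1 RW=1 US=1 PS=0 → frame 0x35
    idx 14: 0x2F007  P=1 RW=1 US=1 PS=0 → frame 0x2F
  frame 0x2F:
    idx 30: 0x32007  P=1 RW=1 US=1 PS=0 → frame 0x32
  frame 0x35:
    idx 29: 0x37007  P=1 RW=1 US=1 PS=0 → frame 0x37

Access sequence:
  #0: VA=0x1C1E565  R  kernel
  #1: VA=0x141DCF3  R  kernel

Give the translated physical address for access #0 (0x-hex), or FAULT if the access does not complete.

Trace:
#0 VA=0x1C1E565 (r,kernel):
  [0] read 0x2B idx=14: raw=0x2F007 flags P=1 W=1 U=1 S=0
  [1] read 0x2F idx=30: raw=0x32007 flags P=1 W=1 U=1 S=0
  ✓ 0x32565  — 2 lookups
#1 VA=0x141DCF3 (r,kernel):
  [0] read 0x2B idx=10: raw=0x35007 flags P=1 W=1 U=1 S=0
  [1] read 0x35 idx=29: raw=0x37007 flags P=1 W=1 U=1 S=0
  ✓ 0x37CF3  — 2 lookups

Access #0 PA: 0x32565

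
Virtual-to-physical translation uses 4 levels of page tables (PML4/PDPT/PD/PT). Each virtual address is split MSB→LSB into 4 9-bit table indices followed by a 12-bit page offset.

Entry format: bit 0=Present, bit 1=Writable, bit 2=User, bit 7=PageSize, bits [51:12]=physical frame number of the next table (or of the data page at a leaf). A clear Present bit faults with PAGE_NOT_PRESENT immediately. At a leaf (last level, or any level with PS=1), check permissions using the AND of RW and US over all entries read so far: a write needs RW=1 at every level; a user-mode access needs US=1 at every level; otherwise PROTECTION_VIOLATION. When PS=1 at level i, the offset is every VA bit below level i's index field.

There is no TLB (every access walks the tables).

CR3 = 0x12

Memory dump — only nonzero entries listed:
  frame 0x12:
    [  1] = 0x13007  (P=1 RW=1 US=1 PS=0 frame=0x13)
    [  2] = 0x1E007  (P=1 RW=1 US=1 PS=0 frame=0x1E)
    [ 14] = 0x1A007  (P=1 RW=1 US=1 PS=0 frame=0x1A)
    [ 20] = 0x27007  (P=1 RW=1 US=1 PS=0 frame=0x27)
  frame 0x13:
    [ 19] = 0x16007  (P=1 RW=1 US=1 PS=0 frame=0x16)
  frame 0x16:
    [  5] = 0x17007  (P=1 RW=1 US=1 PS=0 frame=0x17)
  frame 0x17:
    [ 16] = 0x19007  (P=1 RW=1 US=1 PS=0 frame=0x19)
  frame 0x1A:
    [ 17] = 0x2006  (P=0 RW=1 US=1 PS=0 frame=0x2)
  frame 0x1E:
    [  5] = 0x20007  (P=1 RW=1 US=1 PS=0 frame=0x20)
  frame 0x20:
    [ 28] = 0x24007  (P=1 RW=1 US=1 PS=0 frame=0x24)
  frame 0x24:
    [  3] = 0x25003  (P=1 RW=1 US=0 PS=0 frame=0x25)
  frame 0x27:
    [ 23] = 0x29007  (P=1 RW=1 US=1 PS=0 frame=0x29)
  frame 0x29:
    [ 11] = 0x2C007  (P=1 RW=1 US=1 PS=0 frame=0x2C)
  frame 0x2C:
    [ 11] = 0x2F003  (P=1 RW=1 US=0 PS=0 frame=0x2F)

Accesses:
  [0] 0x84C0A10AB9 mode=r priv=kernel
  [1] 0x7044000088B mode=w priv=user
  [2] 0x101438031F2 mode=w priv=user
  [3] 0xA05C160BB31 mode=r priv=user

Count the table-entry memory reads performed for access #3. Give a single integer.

Walk each access:
#0 VA=0x84C0A10AB9 (r,kernel):
  lvl0: tbl 0x12, slot 1 ⇒ 0x13007 (P1/RW1/US1/PS0)
  lvl1: tbl 0x13, slot 19 ⇒ 0x16007 (P1/RW1/US1/PS0)
  lvl2: tbl 0x16, slot 5 ⇒ 0x17007 (P1/RW1/US1/PS0)
  lvl3: tbl 0x17, slot 16 ⇒ 0x19007 (P1/RW1/US1/PS0)
  → PA=0x19AB9  (4 entries read)
#1 VA=0x7044000088B (w,user):
  lvl0: tbl 0x12, slot 14 ⇒ 0x1A007 (P1/RW1/US1/PS0)
  lvl1: tbl 0x1A, slot 17 ⇒ 0x2006 (P0/RW1/US1/PS0)
  → PAGE_NOT_PRESENT  (2 entries read)
#2 VA=0x101438031F2 (w,user):
  lvl0: tbl 0x12, slot 2 ⇒ 0x1E007 (P1/RW1/US1/PS0)
  lvl1: tbl 0x1E, slot 5 ⇒ 0x20007 (P1/RW1/US1/PS0)
  lvl2: tbl 0x20, slot 28 ⇒ 0x24007 (P1/RW1/US1/PS0)
  lvl3: tbl 0x24, slot 3 ⇒ 0x25003 (P1/RW1/US0/PS0)
  → PROTECTION_VIOLATION  (4 entries read)
#3 VA=0xA05C160BB31 (r,user):
  lvl0: tbl 0x12, slot 20 ⇒ 0x27007 (P1/RW1/US1/PS0)
  lvl1: tbl 0x27, slot 23 ⇒ 0x29007 (P1/RW1/US1/PS0)
  lvl2: tbl 0x29, slot 11 ⇒ 0x2C007 (P1/RW1/US1/PS0)
  lvl3: tbl 0x2C, slot 11 ⇒ 0x2F003 (P1/RW1/US0/PS0)
  → PROTECTION_VIOLATION  (4 entries read)

Entries read for #3: 4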